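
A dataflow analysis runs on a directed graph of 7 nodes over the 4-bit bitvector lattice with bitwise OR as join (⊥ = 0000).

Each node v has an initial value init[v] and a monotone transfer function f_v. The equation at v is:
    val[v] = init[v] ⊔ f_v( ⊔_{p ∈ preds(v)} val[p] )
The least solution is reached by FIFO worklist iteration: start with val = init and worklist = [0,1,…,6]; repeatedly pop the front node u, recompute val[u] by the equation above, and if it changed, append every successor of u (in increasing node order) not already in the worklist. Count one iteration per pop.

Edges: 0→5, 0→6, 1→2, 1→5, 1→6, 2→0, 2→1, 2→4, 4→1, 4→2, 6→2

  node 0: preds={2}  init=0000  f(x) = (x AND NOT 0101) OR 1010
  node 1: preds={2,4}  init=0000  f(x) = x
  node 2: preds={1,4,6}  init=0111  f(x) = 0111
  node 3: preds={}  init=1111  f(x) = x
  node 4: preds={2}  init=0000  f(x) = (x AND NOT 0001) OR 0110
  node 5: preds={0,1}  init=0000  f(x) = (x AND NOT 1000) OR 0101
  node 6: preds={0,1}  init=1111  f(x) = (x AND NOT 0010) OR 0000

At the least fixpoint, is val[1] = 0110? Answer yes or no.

Trace (9 dequeues):
  [1] u=0 | in 0111 | out 1010 | prev 0000 | push {}
  [2] u=1 | in 0111 | out 0111 | prev 0000 | push {}
  [3] u=2 | in 1111 | out 0111 | ==
  [4] u=3 | in 0000 | out 1111 | ==
  [5] u=4 | in 0111 | out 0110 | prev 0000 | push {1,2}
  [6] u=5 | in 1111 | out 0111 | prev 0000 | push {}
  [7] u=6 | in 1111 | out 1111 | ==
  [8] u=1 | in 0111 | out 0111 | ==
  [9] u=2 | in 1111 | out 0111 | ==

Converged values:
  [0] 1010
  [1] 0111
  [2] 0111
  [3] 1111
  [4] 0110
  [5] 0111
  [6] 1111

no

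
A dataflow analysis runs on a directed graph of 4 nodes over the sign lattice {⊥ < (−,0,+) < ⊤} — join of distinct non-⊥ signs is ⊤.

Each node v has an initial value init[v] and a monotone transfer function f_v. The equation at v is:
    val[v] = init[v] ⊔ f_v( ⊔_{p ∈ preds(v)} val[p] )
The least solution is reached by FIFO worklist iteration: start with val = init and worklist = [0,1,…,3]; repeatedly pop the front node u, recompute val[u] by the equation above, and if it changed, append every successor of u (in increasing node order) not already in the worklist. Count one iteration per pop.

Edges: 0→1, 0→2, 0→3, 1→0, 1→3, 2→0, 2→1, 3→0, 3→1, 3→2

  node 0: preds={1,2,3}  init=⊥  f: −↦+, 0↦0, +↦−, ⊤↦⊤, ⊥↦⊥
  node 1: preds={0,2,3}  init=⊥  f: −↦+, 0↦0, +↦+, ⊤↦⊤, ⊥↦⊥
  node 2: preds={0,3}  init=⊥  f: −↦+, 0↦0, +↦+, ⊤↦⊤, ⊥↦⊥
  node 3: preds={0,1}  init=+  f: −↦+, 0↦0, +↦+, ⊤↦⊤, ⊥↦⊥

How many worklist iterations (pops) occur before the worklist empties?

Worklist (8 pops):
  #1 pop 0: in=+ → − (was ⊥); enqueue []
  #2 pop 1: in=⊤ → ⊤ (was ⊥); enqueue [0]
  #3 pop 2: in=⊤ → ⊤ (was ⊥); enqueue [1]
  #4 pop 3: in=⊤ → ⊤ (was +); enqueue [2]
  #5 pop 0: in=⊤ → ⊤ (was −); enqueue [3]
  #6 pop 1: in=⊤ → ⊤ (no change)
  #7 pop 2: in=⊤ → ⊤ (no change)
  #8 pop 3: in=⊤ → ⊤ (no change)

Fixpoint:
  val[0] = ⊤
  val[1] = ⊤
  val[2] = ⊤
  val[3] = ⊤

8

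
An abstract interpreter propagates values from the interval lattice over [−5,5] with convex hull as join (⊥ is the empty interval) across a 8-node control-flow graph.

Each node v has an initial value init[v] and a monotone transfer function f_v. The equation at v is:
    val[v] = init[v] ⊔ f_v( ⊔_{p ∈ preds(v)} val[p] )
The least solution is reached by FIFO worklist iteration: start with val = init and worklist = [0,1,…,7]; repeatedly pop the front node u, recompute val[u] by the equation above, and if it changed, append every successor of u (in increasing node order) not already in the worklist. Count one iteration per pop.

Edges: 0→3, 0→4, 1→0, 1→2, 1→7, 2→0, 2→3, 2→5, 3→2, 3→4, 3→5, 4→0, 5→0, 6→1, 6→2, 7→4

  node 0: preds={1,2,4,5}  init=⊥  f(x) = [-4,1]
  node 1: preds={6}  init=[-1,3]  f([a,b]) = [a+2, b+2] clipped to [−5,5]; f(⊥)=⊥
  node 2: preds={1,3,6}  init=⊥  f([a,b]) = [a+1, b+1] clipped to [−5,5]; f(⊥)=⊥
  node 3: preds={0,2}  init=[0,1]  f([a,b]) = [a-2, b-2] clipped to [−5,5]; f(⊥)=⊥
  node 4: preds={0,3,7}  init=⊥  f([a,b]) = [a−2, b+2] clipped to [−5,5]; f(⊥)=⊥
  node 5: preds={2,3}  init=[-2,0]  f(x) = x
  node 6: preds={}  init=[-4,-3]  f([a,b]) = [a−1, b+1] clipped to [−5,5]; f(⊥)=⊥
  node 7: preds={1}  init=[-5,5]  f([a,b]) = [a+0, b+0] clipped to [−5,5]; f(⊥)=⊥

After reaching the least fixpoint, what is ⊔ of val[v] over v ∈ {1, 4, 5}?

[-5,5]

Worklist (13 pops):
  #1 pop 0: in=[-2,3] → [-4,1] (was ⊥); enqueue []
  #2 pop 1: in=[-4,-3] → [-2,3] (was [-1,3]); enqueue [0]
  #3 pop 2: in=[-4,3] → [-3,4] (was ⊥); enqueue []
  #4 pop 3: in=[-4,4] → [-5,2] (was [0,1]); enqueue [2]
  #5 pop 4: in=[-5,5] → [-5,5] (was ⊥); enqueue []
  #6 pop 5: in=[-5,4] → [-5,4] (was [-2,0]); enqueue []
  #7 pop 6: in=⊥ → [-4,-3] (no change)
  #8 pop 7: in=[-2,3] → [-5,5] (no change)
  #9 pop 0: in=[-5,5] → [-4,1] (no change)
  #10 pop 2: in=[-5,3] → [-4,4] (was [-3,4]); enqueue [0,3,5]
  #11 pop 0: in=[-5,5] → [-4,1] (no change)
  #12 pop 3: in=[-4,4] → [-5,2] (no change)
  #13 pop 5: in=[-5,4] → [-5,4] (no change)

Fixpoint:
  val[0] = [-4,1]
  val[1] = [-2,3]
  val[2] = [-4,4]
  val[3] = [-5,2]
  val[4] = [-5,5]
  val[5] = [-5,4]
  val[6] = [-4,-3]
  val[7] = [-5,5]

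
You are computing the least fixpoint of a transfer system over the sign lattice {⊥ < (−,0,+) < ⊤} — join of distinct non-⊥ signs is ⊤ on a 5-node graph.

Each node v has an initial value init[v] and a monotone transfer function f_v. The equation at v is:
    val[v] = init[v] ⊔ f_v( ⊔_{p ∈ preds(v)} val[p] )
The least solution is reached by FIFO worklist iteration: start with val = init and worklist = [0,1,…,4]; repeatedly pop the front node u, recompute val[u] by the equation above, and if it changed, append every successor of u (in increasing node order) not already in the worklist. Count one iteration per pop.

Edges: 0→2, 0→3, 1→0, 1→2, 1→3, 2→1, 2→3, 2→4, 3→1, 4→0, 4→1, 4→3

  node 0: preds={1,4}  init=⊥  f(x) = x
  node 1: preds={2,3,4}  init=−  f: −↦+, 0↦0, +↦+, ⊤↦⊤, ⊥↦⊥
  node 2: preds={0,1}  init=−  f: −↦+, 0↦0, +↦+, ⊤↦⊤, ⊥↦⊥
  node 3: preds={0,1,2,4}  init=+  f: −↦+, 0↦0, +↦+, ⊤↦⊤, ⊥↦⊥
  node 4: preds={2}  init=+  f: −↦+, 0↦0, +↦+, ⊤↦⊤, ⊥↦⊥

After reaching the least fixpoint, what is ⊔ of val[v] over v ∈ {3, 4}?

⊤

Trace (8 dequeues):
  [1] u=0 | in ⊤ | out ⊤ | prev ⊥ | push {}
  [2] u=1 | in ⊤ | out ⊤ | prev − | push {0}
  [3] u=2 | in ⊤ | out ⊤ | prev − | push {1}
  [4] u=3 | in ⊤ | out ⊤ | prev + | push {}
  [5] u=4 | in ⊤ | out ⊤ | prev + | push {3}
  [6] u=0 | in ⊤ | out ⊤ | ==
  [7] u=1 | in ⊤ | out ⊤ | ==
  [8] u=3 | in ⊤ | out ⊤ | ==

Converged values:
  [0] ⊤
  [1] ⊤
  [2] ⊤
  [3] ⊤
  [4] ⊤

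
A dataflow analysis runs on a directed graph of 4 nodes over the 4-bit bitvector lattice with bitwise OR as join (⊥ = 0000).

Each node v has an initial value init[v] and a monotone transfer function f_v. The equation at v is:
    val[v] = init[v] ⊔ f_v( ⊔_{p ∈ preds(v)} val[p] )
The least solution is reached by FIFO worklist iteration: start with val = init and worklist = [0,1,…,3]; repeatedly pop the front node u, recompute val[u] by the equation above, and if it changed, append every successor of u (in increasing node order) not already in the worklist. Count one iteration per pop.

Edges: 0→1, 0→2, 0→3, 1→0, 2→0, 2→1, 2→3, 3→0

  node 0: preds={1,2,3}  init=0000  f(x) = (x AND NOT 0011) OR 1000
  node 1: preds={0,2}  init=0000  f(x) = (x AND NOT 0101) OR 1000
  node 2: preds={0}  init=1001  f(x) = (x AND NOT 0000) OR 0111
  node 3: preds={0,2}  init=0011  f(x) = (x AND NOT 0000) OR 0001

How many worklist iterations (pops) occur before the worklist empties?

9

Iteration log — 9 steps:
  step 1. node 0  ⊔preds=1011  new=1000  old=0000  +wl: 
  step 2. node 1  ⊔preds=1001  new=1000  old=0000  +wl: 0
  step 3. node 2  ⊔preds=1000  new=1111  old=1001  +wl: 1
  step 4. node 3  ⊔preds=1111  new=1111  old=0011  +wl: 
  step 5. node 0  ⊔preds=1111  new=1100  old=1000  +wl: 2,3
  step 6. node 1  ⊔preds=1111  new=1010  old=1000  +wl: 0
  step 7. node 2  ⊔preds=1100  new=1111  stable
  step 8. node 3  ⊔preds=1111  new=1111  stable
  step 9. node 0  ⊔preds=1111  new=1100  stable

Least fixpoint reached:
  node 0: 1100
  node 1: 1010
  node 2: 1111
  node 3: 1111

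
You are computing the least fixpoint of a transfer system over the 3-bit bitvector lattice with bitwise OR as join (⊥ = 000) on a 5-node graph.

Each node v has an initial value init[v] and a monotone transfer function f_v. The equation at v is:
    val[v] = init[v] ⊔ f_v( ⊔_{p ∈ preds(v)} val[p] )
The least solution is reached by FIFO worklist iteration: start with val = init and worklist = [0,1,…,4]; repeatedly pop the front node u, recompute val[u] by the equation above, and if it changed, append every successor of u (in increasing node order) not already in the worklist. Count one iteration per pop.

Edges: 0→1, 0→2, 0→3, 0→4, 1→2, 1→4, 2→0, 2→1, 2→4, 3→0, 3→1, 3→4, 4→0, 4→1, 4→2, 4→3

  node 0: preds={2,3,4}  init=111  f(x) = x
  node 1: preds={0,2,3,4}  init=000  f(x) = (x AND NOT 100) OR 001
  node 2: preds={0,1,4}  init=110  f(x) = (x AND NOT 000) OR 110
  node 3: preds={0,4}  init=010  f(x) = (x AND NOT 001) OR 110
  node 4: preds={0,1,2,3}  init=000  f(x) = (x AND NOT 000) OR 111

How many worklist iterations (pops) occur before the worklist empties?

Iteration log — 9 steps:
  step 1. node 0  ⊔preds=110  new=111  stable
  step 2. node 1  ⊔preds=111  new=011  old=000  +wl: 
  step 3. node 2  ⊔preds=111  new=111  old=110  +wl: 0,1
  step 4. node 3  ⊔preds=111  new=110  old=010  +wl: 
  step 5. node 4  ⊔preds=111  new=111  old=000  +wl: 2,3
  step 6. node 0  ⊔preds=111  new=111  stable
  step 7. node 1  ⊔preds=111  new=011  stable
  step 8. node 2  ⊔preds=111  new=111  stable
  step 9. node 3  ⊔preds=111  new=110  stable

Least fixpoint reached:
  node 0: 111
  node 1: 011
  node 2: 111
  node 3: 110
  node 4: 111

9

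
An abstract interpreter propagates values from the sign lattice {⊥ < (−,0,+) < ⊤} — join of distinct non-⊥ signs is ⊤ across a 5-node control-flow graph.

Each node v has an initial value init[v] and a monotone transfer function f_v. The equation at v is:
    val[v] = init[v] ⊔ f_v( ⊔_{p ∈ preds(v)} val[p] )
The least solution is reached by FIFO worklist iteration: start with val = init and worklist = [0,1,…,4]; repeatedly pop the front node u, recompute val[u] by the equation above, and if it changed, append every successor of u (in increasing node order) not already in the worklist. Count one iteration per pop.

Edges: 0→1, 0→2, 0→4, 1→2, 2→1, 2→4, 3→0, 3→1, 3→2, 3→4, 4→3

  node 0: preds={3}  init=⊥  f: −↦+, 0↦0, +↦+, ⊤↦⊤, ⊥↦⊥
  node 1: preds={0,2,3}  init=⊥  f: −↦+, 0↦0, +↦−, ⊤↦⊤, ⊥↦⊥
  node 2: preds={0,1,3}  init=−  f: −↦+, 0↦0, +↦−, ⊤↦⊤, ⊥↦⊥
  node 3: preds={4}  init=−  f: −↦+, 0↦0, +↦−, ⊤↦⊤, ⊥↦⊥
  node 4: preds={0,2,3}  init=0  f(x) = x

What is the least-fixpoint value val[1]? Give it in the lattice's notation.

Iteration log — 11 steps:
  step 1. node 0  ⊔preds=−  new=+  old=⊥  +wl: 
  step 2. node 1  ⊔preds=⊤  new=⊤  old=⊥  +wl: 
  step 3. node 2  ⊔preds=⊤  new=⊤  old=−  +wl: 1
  step 4. node 3  ⊔preds=0  new=⊤  old=−  +wl: 0,2
  step 5. node 4  ⊔preds=⊤  new=⊤  old=0  +wl: 3
  step 6. node 1  ⊔preds=⊤  new=⊤  stable
  step 7. node 0  ⊔preds=⊤  new=⊤  old=+  +wl: 1,4
  step 8. node 2  ⊔preds=⊤  new=⊤  stable
  step 9. node 3  ⊔preds=⊤  new=⊤  stable
  step 10. node 1  ⊔preds=⊤  new=⊤  stable
  step 11. node 4  ⊔preds=⊤  new=⊤  stable

Least fixpoint reached:
  node 0: ⊤
  node 1: ⊤
  node 2: ⊤
  node 3: ⊤
  node 4: ⊤

⊤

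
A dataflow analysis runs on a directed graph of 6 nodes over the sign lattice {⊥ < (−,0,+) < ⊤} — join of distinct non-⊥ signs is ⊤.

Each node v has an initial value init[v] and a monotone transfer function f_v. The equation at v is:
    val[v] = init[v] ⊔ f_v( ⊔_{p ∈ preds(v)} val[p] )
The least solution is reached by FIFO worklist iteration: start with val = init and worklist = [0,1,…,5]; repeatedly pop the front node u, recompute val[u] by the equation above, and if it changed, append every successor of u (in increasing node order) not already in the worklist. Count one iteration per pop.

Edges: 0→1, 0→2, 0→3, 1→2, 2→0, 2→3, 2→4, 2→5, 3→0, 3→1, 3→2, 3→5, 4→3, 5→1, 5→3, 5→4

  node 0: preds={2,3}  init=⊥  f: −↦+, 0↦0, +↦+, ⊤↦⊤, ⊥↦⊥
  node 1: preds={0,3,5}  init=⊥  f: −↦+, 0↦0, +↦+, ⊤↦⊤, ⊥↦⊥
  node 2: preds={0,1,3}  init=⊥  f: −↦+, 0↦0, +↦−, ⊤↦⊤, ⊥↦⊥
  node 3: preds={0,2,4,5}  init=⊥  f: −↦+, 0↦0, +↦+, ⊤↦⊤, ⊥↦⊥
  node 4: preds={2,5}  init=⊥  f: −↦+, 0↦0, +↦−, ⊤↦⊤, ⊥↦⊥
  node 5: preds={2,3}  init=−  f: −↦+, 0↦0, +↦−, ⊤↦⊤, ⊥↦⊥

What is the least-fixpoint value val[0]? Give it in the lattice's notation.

Trace (16 dequeues):
  [1] u=0 | in ⊥ | out ⊥ | ==
  [2] u=1 | in − | out + | prev ⊥ | push {}
  [3] u=2 | in + | out − | prev ⊥ | push {0}
  [4] u=3 | in − | out + | prev ⊥ | push {1,2}
  [5] u=4 | in − | out + | prev ⊥ | push {3}
  [6] u=5 | in ⊤ | out ⊤ | prev − | push {4}
  [7] u=0 | in ⊤ | out ⊤ | prev ⊥ | push {}
  [8] u=1 | in ⊤ | out ⊤ | prev + | push {}
  [9] u=2 | in ⊤ | out ⊤ | prev − | push {0,5}
  [10] u=3 | in ⊤ | out ⊤ | prev + | push {1,2}
  [11] u=4 | in ⊤ | out ⊤ | prev + | push {3}
  [12] u=0 | in ⊤ | out ⊤ | ==
  [13] u=5 | in ⊤ | out ⊤ | ==
  [14] u=1 | in ⊤ | out ⊤ | ==
  [15] u=2 | in ⊤ | out ⊤ | ==
  [16] u=3 | in ⊤ | out ⊤ | ==

Converged values:
  [0] ⊤
  [1] ⊤
  [2] ⊤
  [3] ⊤
  [4] ⊤
  [5] ⊤

⊤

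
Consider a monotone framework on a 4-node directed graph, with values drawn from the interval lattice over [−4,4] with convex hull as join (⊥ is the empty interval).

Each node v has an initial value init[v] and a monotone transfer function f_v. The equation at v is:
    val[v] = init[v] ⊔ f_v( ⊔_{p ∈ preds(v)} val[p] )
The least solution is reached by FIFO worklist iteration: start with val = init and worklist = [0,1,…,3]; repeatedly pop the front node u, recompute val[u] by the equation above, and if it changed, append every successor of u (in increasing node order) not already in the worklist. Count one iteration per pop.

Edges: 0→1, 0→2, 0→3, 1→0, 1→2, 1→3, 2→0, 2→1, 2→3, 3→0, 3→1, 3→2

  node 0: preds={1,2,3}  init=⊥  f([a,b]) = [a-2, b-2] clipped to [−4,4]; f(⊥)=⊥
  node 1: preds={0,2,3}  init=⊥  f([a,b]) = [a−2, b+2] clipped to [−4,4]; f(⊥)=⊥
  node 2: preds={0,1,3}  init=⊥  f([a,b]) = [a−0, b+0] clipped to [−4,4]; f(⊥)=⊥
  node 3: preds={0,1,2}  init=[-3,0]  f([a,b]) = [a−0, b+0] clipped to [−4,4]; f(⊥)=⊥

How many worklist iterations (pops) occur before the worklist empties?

12

Iteration log — 12 steps:
  step 1. node 0  ⊔preds=[-3,0]  new=[-4,-2]  old=⊥  +wl: 
  step 2. node 1  ⊔preds=[-4,0]  new=[-4,2]  old=⊥  +wl: 0
  step 3. node 2  ⊔preds=[-4,2]  new=[-4,2]  old=⊥  +wl: 1
  step 4. node 3  ⊔preds=[-4,2]  new=[-4,2]  old=[-3,0]  +wl: 2
  step 5. node 0  ⊔preds=[-4,2]  new=[-4,0]  old=[-4,-2]  +wl: 3
  step 6. node 1  ⊔preds=[-4,2]  new=[-4,4]  old=[-4,2]  +wl: 0
  step 7. node 2  ⊔preds=[-4,4]  new=[-4,4]  old=[-4,2]  +wl: 1
  step 8. node 3  ⊔preds=[-4,4]  new=[-4,4]  old=[-4,2]  +wl: 2
  step 9. node 0  ⊔preds=[-4,4]  new=[-4,2]  old=[-4,0]  +wl: 3
  step 10. node 1  ⊔preds=[-4,4]  new=[-4,4]  stable
  step 11. node 2  ⊔preds=[-4,4]  new=[-4,4]  stable
  step 12. node 3  ⊔preds=[-4,4]  new=[-4,4]  stable

Least fixpoint reached:
  node 0: [-4,2]
  node 1: [-4,4]
  node 2: [-4,4]
  node 3: [-4,4]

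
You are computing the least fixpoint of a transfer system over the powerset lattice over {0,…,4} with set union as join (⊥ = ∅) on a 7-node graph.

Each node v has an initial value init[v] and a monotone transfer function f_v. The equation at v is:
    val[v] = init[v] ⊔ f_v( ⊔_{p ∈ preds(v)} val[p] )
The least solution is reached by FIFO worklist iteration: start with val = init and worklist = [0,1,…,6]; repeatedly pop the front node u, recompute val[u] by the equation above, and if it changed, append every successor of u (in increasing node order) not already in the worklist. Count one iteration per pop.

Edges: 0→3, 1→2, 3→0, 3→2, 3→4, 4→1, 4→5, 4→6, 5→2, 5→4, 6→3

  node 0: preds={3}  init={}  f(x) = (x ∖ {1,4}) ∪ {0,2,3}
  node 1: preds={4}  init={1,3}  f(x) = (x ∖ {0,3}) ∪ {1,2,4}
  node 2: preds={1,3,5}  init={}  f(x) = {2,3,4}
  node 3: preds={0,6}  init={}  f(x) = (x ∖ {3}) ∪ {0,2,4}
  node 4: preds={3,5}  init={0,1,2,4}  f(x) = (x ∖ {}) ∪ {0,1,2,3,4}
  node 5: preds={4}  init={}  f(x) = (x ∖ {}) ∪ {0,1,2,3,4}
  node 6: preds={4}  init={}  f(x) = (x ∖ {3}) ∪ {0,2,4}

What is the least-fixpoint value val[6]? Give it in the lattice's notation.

Iteration log — 15 steps:
  step 1. node 0  ⊔preds={}  new={0,2,3}  old={}  +wl: 
  step 2. node 1  ⊔preds={0,1,2,4}  new={1,2,3,4}  old={1,3}  +wl: 
  step 3. node 2  ⊔preds={1,2,3,4}  new={2,3,4}  old={}  +wl: 
  step 4. node 3  ⊔preds={0,2,3}  new={0,2,4}  old={}  +wl: 0,2
  step 5. node 4  ⊔preds={0,2,4}  new={0,1,2,3,4}  old={0,1,2,4}  +wl: 1
  step 6. node 5  ⊔preds={0,1,2,3,4}  new={0,1,2,3,4}  old={}  +wl: 4
  step 7. node 6  ⊔preds={0,1,2,3,4}  new={0,1,2,4}  old={}  +wl: 3
  step 8. node 0  ⊔preds={0,2,4}  new={0,2,3}  stable
  step 9. node 2  ⊔preds={0,1,2,3,4}  new={2,3,4}  stable
  step 10. node 1  ⊔preds={0,1,2,3,4}  new={1,2,3,4}  stable
  step 11. node 4  ⊔preds={0,1,2,3,4}  new={0,1,2,3,4}  stable
  step 12. node 3  ⊔preds={0,1,2,3,4}  new={0,1,2,4}  old={0,2,4}  +wl: 0,2,4
  step 13. node 0  ⊔preds={0,1,2,4}  new={0,2,3}  stable
  step 14. node 2  ⊔preds={0,1,2,3,4}  new={2,3,4}  stable
  step 15. node 4  ⊔preds={0,1,2,3,4}  new={0,1,2,3,4}  stable

Least fixpoint reached:
  node 0: {0,2,3}
  node 1: {1,2,3,4}
  node 2: {2,3,4}
  node 3: {0,1,2,4}
  node 4: {0,1,2,3,4}
  node 5: {0,1,2,3,4}
  node 6: {0,1,2,4}

{0,1,2,4}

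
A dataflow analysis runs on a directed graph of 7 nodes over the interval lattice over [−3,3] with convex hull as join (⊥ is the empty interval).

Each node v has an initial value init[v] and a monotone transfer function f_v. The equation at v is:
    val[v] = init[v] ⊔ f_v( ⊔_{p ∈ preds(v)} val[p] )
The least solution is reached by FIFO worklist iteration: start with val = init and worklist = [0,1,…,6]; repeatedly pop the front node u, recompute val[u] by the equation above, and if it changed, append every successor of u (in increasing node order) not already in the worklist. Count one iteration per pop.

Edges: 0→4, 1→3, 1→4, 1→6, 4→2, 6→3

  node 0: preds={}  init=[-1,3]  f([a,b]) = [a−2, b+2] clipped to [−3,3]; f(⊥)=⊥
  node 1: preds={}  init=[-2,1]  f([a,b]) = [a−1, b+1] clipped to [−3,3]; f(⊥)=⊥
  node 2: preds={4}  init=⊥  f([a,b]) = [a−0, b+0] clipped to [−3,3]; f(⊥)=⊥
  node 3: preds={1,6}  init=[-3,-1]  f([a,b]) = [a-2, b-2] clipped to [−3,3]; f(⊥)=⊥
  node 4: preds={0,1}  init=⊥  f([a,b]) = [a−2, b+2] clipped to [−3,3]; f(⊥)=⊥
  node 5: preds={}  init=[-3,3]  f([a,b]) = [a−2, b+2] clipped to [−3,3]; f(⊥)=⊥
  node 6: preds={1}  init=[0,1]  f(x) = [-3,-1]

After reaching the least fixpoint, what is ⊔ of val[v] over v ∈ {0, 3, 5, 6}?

Trace (9 dequeues):
  [1] u=0 | in ⊥ | out [-1,3] | ==
  [2] u=1 | in ⊥ | out [-2,1] | ==
  [3] u=2 | in ⊥ | out ⊥ | ==
  [4] u=3 | in [-2,1] | out [-3,-1] | ==
  [5] u=4 | in [-2,3] | out [-3,3] | prev ⊥ | push {2}
  [6] u=5 | in ⊥ | out [-3,3] | ==
  [7] u=6 | in [-2,1] | out [-3,1] | prev [0,1] | push {3}
  [8] u=2 | in [-3,3] | out [-3,3] | prev ⊥ | push {}
  [9] u=3 | in [-3,1] | out [-3,-1] | ==

Converged values:
  [0] [-1,3]
  [1] [-2,1]
  [2] [-3,3]
  [3] [-3,-1]
  [4] [-3,3]
  [5] [-3,3]
  [6] [-3,1]

[-3,3]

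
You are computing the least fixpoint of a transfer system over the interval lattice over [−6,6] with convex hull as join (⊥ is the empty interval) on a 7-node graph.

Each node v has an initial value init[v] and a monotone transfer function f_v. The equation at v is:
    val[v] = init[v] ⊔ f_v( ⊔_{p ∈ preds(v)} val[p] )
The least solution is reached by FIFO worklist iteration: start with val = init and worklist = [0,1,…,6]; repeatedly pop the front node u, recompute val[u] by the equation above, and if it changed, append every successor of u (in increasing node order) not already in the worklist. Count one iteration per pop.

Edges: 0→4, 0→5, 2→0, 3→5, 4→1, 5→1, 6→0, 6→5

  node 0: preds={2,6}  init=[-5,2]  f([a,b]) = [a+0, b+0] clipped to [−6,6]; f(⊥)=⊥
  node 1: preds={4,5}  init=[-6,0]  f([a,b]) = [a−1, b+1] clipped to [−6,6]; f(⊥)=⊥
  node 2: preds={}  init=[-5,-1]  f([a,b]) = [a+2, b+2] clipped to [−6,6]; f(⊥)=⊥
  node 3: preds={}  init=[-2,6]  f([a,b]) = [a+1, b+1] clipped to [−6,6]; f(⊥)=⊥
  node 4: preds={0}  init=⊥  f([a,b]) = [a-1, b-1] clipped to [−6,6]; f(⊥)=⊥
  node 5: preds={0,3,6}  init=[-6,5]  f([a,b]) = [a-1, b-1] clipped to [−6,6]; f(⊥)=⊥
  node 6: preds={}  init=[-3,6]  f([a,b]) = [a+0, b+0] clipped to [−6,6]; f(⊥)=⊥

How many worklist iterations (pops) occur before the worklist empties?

Iteration log — 8 steps:
  step 1. node 0  ⊔preds=[-5,6]  new=[-5,6]  old=[-5,2]  +wl: 
  step 2. node 1  ⊔preds=[-6,5]  new=[-6,6]  old=[-6,0]  +wl: 
  step 3. node 2  ⊔preds=⊥  new=[-5,-1]  stable
  step 4. node 3  ⊔preds=⊥  new=[-2,6]  stable
  step 5. node 4  ⊔preds=[-5,6]  new=[-6,5]  old=⊥  +wl: 1
  step 6. node 5  ⊔preds=[-5,6]  new=[-6,5]  stable
  step 7. node 6  ⊔preds=⊥  new=[-3,6]  stable
  step 8. node 1  ⊔preds=[-6,5]  new=[-6,6]  stable

Least fixpoint reached:
  node 0: [-5,6]
  node 1: [-6,6]
  node 2: [-5,-1]
  node 3: [-2,6]
  node 4: [-6,5]
  node 5: [-6,5]
  node 6: [-3,6]

8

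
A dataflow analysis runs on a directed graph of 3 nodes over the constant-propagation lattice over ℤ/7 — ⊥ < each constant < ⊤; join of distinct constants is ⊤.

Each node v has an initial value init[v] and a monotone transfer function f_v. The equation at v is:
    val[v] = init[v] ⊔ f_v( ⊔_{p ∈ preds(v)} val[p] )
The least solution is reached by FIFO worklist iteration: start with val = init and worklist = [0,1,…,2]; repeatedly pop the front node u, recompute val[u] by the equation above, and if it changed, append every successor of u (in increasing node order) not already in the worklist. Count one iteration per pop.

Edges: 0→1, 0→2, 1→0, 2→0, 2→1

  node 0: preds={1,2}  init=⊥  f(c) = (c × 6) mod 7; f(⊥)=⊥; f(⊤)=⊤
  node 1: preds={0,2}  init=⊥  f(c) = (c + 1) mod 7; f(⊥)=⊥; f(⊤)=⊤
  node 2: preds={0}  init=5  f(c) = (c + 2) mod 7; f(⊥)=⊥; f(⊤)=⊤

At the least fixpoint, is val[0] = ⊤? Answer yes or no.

yes

Worklist (6 pops):
  #1 pop 0: in=5 → 2 (was ⊥); enqueue []
  #2 pop 1: in=⊤ → ⊤ (was ⊥); enqueue [0]
  #3 pop 2: in=2 → ⊤ (was 5); enqueue [1]
  #4 pop 0: in=⊤ → ⊤ (was 2); enqueue [2]
  #5 pop 1: in=⊤ → ⊤ (no change)
  #6 pop 2: in=⊤ → ⊤ (no change)

Fixpoint:
  val[0] = ⊤
  val[1] = ⊤
  val[2] = ⊤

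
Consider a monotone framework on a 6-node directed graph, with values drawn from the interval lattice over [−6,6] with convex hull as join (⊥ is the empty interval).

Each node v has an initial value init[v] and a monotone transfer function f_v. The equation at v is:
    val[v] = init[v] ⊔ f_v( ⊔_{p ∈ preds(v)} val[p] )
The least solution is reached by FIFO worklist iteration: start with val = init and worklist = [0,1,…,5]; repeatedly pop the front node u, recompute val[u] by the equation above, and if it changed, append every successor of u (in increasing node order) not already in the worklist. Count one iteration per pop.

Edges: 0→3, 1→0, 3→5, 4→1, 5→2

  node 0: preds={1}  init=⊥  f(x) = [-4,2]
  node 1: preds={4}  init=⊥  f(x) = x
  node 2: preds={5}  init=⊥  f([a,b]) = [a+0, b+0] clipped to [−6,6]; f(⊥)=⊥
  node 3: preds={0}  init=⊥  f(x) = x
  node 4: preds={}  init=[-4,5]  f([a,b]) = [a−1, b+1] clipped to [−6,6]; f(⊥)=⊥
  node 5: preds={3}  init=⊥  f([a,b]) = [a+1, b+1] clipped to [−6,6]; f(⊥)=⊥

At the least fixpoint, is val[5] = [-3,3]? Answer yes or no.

yes

Worklist (8 pops):
  #1 pop 0: in=⊥ → [-4,2] (was ⊥); enqueue []
  #2 pop 1: in=[-4,5] → [-4,5] (was ⊥); enqueue [0]
  #3 pop 2: in=⊥ → ⊥ (no change)
  #4 pop 3: in=[-4,2] → [-4,2] (was ⊥); enqueue []
  #5 pop 4: in=⊥ → [-4,5] (no change)
  #6 pop 5: in=[-4,2] → [-3,3] (was ⊥); enqueue [2]
  #7 pop 0: in=[-4,5] → [-4,2] (no change)
  #8 pop 2: in=[-3,3] → [-3,3] (was ⊥); enqueue []

Fixpoint:
  val[0] = [-4,2]
  val[1] = [-4,5]
  val[2] = [-3,3]
  val[3] = [-4,2]
  val[4] = [-4,5]
  val[5] = [-3,3]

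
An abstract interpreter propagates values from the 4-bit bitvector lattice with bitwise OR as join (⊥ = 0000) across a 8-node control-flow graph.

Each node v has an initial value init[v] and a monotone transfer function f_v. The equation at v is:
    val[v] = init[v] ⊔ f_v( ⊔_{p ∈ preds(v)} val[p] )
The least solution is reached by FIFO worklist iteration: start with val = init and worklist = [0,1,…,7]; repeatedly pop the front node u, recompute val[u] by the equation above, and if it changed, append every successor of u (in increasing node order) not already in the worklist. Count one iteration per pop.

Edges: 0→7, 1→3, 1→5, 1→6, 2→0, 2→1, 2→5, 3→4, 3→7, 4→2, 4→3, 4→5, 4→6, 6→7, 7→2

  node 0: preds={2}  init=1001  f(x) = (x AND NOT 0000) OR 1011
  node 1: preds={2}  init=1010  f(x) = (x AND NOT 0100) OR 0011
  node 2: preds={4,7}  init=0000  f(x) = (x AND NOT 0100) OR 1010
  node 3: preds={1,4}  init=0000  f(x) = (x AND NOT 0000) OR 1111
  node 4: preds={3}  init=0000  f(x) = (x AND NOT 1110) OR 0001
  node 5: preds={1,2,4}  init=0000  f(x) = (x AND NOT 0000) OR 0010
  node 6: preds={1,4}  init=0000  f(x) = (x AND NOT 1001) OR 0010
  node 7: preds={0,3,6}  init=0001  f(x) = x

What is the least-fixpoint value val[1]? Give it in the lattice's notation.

Iteration log — 12 steps:
  step 1. node 0  ⊔preds=0000  new=1011  old=1001  +wl: 
  step 2. node 1  ⊔preds=0000  new=1011  old=1010  +wl: 
  step 3. node 2  ⊔preds=0001  new=1011  old=0000  +wl: 0,1
  step 4. node 3  ⊔preds=1011  new=1111  old=0000  +wl: 
  step 5. node 4  ⊔preds=1111  new=0001  old=0000  +wl: 2,3
  step 6. node 5  ⊔preds=1011  new=1011  old=0000  +wl: 
  step 7. node 6  ⊔preds=1011  new=0010  old=0000  +wl: 
  step 8. node 7  ⊔preds=1111  new=1111  old=0001  +wl: 
  step 9. node 0  ⊔preds=1011  new=1011  stable
  step 10. node 1  ⊔preds=1011  new=1011  stable
  step 11. node 2  ⊔preds=1111  new=1011  stable
  step 12. node 3  ⊔preds=1011  new=1111  stable

Least fixpoint reached:
  node 0: 1011
  node 1: 1011
  node 2: 1011
  node 3: 1111
  node 4: 0001
  node 5: 1011
  node 6: 0010
  node 7: 1111

1011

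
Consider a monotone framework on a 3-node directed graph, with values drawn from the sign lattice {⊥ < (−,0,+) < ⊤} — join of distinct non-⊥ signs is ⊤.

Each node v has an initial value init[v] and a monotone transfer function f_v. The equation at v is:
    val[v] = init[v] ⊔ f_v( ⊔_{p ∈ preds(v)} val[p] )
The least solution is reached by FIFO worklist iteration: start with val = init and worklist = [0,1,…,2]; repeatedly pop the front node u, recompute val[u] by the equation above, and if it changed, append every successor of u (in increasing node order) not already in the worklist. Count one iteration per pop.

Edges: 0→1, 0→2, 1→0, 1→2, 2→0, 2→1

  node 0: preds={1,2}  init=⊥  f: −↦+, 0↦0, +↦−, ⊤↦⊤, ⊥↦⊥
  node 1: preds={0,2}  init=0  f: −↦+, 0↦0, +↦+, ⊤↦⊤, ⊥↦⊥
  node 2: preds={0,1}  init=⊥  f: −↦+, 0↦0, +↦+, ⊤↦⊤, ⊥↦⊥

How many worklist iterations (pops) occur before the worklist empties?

5

Trace (5 dequeues):
  [1] u=0 | in 0 | out 0 | prev ⊥ | push {}
  [2] u=1 | in 0 | out 0 | ==
  [3] u=2 | in 0 | out 0 | prev ⊥ | push {0,1}
  [4] u=0 | in 0 | out 0 | ==
  [5] u=1 | in 0 | out 0 | ==

Converged values:
  [0] 0
  [1] 0
  [2] 0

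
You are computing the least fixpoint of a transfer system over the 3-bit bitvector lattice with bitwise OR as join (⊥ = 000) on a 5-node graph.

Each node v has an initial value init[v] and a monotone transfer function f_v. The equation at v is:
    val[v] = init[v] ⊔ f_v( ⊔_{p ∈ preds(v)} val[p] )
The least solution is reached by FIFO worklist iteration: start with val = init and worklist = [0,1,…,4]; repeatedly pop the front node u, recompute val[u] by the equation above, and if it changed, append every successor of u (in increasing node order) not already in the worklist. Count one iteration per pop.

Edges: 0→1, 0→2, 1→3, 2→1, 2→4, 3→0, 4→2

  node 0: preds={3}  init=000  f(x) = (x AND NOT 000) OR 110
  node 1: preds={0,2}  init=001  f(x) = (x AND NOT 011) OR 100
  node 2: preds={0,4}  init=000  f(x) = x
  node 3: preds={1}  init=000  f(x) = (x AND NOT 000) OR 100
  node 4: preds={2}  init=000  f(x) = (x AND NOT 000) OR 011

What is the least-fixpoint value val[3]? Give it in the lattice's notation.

Iteration log — 10 steps:
  step 1. node 0  ⊔preds=000  new=110  old=000  +wl: 
  step 2. node 1  ⊔preds=110  new=101  old=001  +wl: 
  step 3. node 2  ⊔preds=110  new=110  old=000  +wl: 1
  step 4. node 3  ⊔preds=101  new=101  old=000  +wl: 0
  step 5. node 4  ⊔preds=110  new=111  old=000  +wl: 2
  step 6. node 1  ⊔preds=110  new=101  stable
  step 7. node 0  ⊔preds=101  new=111  old=110  +wl: 1
  step 8. node 2  ⊔preds=111  new=111  old=110  +wl: 4
  step 9. node 1  ⊔preds=111  new=101  stable
  step 10. node 4  ⊔preds=111  new=111  stable

Least fixpoint reached:
  node 0: 111
  node 1: 101
  node 2: 111
  node 3: 101
  node 4: 111

101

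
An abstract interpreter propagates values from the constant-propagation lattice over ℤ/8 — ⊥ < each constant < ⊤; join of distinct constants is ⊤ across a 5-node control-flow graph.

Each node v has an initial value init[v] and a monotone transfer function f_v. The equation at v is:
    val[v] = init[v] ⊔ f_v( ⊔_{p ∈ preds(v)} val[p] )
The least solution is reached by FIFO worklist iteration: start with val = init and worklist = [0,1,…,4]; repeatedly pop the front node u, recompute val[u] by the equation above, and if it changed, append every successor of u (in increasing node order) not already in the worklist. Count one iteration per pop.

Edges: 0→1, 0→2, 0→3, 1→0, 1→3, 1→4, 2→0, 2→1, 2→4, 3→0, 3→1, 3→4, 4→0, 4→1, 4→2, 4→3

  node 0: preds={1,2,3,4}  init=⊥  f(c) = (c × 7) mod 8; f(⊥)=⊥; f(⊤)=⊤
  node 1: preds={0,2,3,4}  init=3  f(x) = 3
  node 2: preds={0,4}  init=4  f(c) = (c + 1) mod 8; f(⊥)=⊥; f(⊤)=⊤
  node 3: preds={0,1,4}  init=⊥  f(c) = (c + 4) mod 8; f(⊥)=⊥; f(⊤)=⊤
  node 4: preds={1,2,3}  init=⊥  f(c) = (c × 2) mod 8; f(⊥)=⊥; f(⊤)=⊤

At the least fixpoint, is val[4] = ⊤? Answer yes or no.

yes

Iteration log — 9 steps:
  step 1. node 0  ⊔preds=⊤  new=⊤  old=⊥  +wl: 
  step 2. node 1  ⊔preds=⊤  new=3  stable
  step 3. node 2  ⊔preds=⊤  new=⊤  old=4  +wl: 0,1
  step 4. node 3  ⊔preds=⊤  new=⊤  old=⊥  +wl: 
  step 5. node 4  ⊔preds=⊤  new=⊤  old=⊥  +wl: 2,3
  step 6. node 0  ⊔preds=⊤  new=⊤  stable
  step 7. node 1  ⊔preds=⊤  new=3  stable
  step 8. node 2  ⊔preds=⊤  new=⊤  stable
  step 9. node 3  ⊔preds=⊤  new=⊤  stable

Least fixpoint reached:
  node 0: ⊤
  node 1: 3
  node 2: ⊤
  node 3: ⊤
  node 4: ⊤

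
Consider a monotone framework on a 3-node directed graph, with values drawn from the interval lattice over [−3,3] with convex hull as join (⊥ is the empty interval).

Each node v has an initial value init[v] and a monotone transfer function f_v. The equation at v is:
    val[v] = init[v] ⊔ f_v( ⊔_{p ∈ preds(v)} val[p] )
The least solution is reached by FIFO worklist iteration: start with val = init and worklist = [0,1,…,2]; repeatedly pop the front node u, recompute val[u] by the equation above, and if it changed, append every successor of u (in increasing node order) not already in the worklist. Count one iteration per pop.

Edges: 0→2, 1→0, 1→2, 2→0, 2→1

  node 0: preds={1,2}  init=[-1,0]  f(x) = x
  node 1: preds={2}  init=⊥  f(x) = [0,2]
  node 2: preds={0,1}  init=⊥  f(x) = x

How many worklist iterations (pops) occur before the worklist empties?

6

Worklist (6 pops):
  #1 pop 0: in=⊥ → [-1,0] (no change)
  #2 pop 1: in=⊥ → [0,2] (was ⊥); enqueue [0]
  #3 pop 2: in=[-1,2] → [-1,2] (was ⊥); enqueue [1]
  #4 pop 0: in=[-1,2] → [-1,2] (was [-1,0]); enqueue [2]
  #5 pop 1: in=[-1,2] → [0,2] (no change)
  #6 pop 2: in=[-1,2] → [-1,2] (no change)

Fixpoint:
  val[0] = [-1,2]
  val[1] = [0,2]
  val[2] = [-1,2]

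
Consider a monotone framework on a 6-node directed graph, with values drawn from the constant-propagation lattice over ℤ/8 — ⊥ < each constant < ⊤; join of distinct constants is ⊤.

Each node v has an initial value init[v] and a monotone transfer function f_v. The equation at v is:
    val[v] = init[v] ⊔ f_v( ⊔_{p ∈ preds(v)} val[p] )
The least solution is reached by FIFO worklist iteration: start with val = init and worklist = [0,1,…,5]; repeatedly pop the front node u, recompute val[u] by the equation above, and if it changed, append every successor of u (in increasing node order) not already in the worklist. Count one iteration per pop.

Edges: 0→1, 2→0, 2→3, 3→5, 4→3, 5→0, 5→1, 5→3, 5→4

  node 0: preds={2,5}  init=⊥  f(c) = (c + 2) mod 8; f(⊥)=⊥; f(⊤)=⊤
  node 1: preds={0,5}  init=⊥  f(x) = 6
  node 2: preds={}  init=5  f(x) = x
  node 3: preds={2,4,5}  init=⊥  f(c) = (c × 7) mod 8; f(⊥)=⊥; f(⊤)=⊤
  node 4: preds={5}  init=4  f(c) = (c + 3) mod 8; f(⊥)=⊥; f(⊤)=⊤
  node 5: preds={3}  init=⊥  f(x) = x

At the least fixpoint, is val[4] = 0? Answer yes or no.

Iteration log — 11 steps:
  step 1. node 0  ⊔preds=5  new=7  old=⊥  +wl: 
  step 2. node 1  ⊔preds=7  new=6  old=⊥  +wl: 
  step 3. node 2  ⊔preds=⊥  new=5  stable
  step 4. node 3  ⊔preds=⊤  new=⊤  old=⊥  +wl: 
  step 5. node 4  ⊔preds=⊥  new=4  stable
  step 6. node 5  ⊔preds=⊤  new=⊤  old=⊥  +wl: 0,1,3,4
  step 7. node 0  ⊔preds=⊤  new=⊤  old=7  +wl: 
  step 8. node 1  ⊔preds=⊤  new=6  stable
  step 9. node 3  ⊔preds=⊤  new=⊤  stable
  step 10. node 4  ⊔preds=⊤  new=⊤  old=4  +wl: 3
  step 11. node 3  ⊔preds=⊤  new=⊤  stable

Least fixpoint reached:
  node 0: ⊤
  node 1: 6
  node 2: 5
  node 3: ⊤
  node 4: ⊤
  node 5: ⊤

no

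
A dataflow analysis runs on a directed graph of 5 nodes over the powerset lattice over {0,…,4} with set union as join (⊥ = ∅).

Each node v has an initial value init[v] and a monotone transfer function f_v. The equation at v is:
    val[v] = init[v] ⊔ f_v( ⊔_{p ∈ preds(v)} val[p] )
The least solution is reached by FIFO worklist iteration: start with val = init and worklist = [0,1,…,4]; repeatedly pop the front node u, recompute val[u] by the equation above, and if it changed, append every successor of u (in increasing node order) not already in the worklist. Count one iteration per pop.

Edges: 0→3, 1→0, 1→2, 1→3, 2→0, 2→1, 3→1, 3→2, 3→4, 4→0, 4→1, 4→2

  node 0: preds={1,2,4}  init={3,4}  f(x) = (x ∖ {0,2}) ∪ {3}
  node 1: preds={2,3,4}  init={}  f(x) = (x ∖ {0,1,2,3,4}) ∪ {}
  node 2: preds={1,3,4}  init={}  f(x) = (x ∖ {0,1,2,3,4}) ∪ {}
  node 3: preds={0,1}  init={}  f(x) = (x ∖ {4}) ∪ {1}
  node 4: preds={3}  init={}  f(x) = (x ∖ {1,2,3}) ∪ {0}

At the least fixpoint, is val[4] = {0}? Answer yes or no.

yes

Trace (8 dequeues):
  [1] u=0 | in {} | out {3,4} | ==
  [2] u=1 | in {} | out {} | ==
  [3] u=2 | in {} | out {} | ==
  [4] u=3 | in {3,4} | out {1,3} | prev {} | push {1,2}
  [5] u=4 | in {1,3} | out {0} | prev {} | push {0}
  [6] u=1 | in {0,1,3} | out {} | ==
  [7] u=2 | in {0,1,3} | out {} | ==
  [8] u=0 | in {0} | out {3,4} | ==

Converged values:
  [0] {3,4}
  [1] {}
  [2] {}
  [3] {1,3}
  [4] {0}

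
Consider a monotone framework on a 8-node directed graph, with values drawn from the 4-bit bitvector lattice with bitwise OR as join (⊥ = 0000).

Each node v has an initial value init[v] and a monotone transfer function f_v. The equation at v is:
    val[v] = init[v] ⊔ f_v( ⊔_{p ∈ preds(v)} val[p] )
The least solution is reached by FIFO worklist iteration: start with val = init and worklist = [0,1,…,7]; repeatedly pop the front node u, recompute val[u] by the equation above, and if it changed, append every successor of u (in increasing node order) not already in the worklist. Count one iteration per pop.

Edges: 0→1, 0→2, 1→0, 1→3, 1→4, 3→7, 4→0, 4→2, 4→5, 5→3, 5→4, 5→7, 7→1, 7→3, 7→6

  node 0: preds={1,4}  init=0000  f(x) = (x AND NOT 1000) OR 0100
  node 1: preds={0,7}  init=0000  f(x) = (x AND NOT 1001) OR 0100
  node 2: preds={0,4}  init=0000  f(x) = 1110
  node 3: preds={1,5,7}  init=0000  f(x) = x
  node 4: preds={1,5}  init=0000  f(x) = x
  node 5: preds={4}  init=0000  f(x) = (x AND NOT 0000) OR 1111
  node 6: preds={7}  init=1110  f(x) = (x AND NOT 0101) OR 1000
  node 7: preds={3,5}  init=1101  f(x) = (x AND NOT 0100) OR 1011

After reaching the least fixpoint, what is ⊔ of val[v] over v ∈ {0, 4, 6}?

Iteration log — 21 steps:
  step 1. node 0  ⊔preds=0000  new=0100  old=0000  +wl: 
  step 2. node 1  ⊔preds=1101  new=0100  old=0000  +wl: 0
  step 3. node 2  ⊔preds=0100  new=1110  old=0000  +wl: 
  step 4. node 3  ⊔preds=1101  new=1101  old=0000  +wl: 
  step 5. node 4  ⊔preds=0100  new=0100  old=0000  +wl: 2
  step 6. node 5  ⊔preds=0100  new=1111  old=0000  +wl: 3,4
  step 7. node 6  ⊔preds=1101  new=1110  stable
  step 8. node 7  ⊔preds=1111  new=1111  old=1101  +wl: 1,6
  step 9. node 0  ⊔preds=0100  new=0100  stable
  step 10. node 2  ⊔preds=0100  new=1110  stable
  step 11. node 3  ⊔preds=1111  new=1111  old=1101  +wl: 7
  step 12. node 4  ⊔preds=1111  new=1111  old=0100  +wl: 0,2,5
  step 13. node 1  ⊔preds=1111  new=0110  old=0100  +wl: 3,4
  step 14. node 6  ⊔preds=1111  new=1110  stable
  step 15. node 7  ⊔preds=1111  new=1111  stable
  step 16. node 0  ⊔preds=1111  new=0111  old=0100  +wl: 1
  step 17. node 2  ⊔preds=1111  new=1110  stable
  step 18. node 5  ⊔preds=1111  new=1111  stable
  step 19. node 3  ⊔preds=1111  new=1111  stable
  step 20. node 4  ⊔preds=1111  new=1111  stable
  step 21. node 1  ⊔preds=1111  new=0110  stable

Least fixpoint reached:
  node 0: 0111
  node 1: 0110
  node 2: 1110
  node 3: 1111
  node 4: 1111
  node 5: 1111
  node 6: 1110
  node 7: 1111

1111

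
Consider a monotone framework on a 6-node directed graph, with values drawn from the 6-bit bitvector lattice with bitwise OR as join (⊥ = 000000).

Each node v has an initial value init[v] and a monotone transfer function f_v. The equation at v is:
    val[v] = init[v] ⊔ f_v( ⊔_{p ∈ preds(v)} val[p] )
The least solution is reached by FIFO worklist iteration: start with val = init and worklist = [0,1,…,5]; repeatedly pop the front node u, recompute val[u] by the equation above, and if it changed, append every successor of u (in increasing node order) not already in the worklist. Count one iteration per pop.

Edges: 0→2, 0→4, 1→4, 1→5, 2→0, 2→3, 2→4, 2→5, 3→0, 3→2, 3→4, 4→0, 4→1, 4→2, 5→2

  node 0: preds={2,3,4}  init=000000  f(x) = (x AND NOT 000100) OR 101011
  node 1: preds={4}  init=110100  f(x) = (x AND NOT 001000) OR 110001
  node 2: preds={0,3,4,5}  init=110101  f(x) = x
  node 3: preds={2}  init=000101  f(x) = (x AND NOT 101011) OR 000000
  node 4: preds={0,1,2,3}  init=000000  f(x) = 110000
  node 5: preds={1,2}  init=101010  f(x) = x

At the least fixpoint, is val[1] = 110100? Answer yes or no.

no

Worklist (9 pops):
  #1 pop 0: in=110101 → 111011 (was 000000); enqueue []
  #2 pop 1: in=000000 → 110101 (was 110100); enqueue []
  #3 pop 2: in=111111 → 111111 (was 110101); enqueue [0]
  #4 pop 3: in=111111 → 010101 (was 000101); enqueue [2]
  #5 pop 4: in=111111 → 110000 (was 000000); enqueue [1]
  #6 pop 5: in=111111 → 111111 (was 101010); enqueue []
  #7 pop 0: in=111111 → 111011 (no change)
  #8 pop 2: in=111111 → 111111 (no change)
  #9 pop 1: in=110000 → 110101 (no change)

Fixpoint:
  val[0] = 111011
  val[1] = 110101
  val[2] = 111111
  val[3] = 010101
  val[4] = 110000
  val[5] = 111111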